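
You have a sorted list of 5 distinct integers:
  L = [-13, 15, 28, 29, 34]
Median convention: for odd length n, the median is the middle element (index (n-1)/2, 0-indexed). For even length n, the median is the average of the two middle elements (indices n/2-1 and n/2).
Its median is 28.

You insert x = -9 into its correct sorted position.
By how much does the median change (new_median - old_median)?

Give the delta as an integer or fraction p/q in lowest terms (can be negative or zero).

Answer: -13/2

Derivation:
Old median = 28
After inserting x = -9: new sorted = [-13, -9, 15, 28, 29, 34]
New median = 43/2
Delta = 43/2 - 28 = -13/2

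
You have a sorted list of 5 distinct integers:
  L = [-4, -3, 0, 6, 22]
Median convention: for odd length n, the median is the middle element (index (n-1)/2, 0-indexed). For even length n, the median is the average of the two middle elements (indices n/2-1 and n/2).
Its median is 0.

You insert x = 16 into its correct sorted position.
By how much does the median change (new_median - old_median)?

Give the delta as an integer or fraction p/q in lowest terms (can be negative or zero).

Old median = 0
After inserting x = 16: new sorted = [-4, -3, 0, 6, 16, 22]
New median = 3
Delta = 3 - 0 = 3

Answer: 3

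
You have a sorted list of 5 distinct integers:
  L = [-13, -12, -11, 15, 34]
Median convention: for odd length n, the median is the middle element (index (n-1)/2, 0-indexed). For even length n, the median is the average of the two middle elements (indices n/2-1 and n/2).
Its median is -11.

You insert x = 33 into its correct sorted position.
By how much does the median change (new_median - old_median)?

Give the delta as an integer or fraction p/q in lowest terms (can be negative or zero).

Old median = -11
After inserting x = 33: new sorted = [-13, -12, -11, 15, 33, 34]
New median = 2
Delta = 2 - -11 = 13

Answer: 13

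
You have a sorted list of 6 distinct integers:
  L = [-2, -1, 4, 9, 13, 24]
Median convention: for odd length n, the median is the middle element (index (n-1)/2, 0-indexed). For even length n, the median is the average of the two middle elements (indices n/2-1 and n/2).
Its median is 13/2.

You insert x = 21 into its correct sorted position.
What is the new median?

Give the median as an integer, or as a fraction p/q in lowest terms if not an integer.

Old list (sorted, length 6): [-2, -1, 4, 9, 13, 24]
Old median = 13/2
Insert x = 21
Old length even (6). Middle pair: indices 2,3 = 4,9.
New length odd (7). New median = single middle element.
x = 21: 5 elements are < x, 1 elements are > x.
New sorted list: [-2, -1, 4, 9, 13, 21, 24]
New median = 9

Answer: 9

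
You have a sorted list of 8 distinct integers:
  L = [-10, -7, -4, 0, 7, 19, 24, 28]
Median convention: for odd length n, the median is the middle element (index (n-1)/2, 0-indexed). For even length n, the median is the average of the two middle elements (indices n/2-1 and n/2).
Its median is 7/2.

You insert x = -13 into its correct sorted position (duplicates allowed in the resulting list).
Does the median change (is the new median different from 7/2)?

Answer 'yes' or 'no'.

Answer: yes

Derivation:
Old median = 7/2
Insert x = -13
New median = 0
Changed? yes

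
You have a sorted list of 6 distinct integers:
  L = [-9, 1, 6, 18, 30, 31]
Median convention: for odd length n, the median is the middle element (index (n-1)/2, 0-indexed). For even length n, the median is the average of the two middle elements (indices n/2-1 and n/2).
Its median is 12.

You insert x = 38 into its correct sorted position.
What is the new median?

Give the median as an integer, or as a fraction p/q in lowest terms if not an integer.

Answer: 18

Derivation:
Old list (sorted, length 6): [-9, 1, 6, 18, 30, 31]
Old median = 12
Insert x = 38
Old length even (6). Middle pair: indices 2,3 = 6,18.
New length odd (7). New median = single middle element.
x = 38: 6 elements are < x, 0 elements are > x.
New sorted list: [-9, 1, 6, 18, 30, 31, 38]
New median = 18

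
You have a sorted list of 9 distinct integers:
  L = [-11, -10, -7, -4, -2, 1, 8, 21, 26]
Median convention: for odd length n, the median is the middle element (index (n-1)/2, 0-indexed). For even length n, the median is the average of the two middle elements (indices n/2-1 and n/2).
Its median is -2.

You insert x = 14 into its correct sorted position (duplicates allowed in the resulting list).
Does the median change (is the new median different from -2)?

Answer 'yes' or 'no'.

Answer: yes

Derivation:
Old median = -2
Insert x = 14
New median = -1/2
Changed? yes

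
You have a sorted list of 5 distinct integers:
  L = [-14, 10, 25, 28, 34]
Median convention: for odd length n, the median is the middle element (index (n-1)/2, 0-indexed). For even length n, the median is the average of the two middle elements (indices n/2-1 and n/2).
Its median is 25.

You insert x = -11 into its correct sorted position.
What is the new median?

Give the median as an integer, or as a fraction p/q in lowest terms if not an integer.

Old list (sorted, length 5): [-14, 10, 25, 28, 34]
Old median = 25
Insert x = -11
Old length odd (5). Middle was index 2 = 25.
New length even (6). New median = avg of two middle elements.
x = -11: 1 elements are < x, 4 elements are > x.
New sorted list: [-14, -11, 10, 25, 28, 34]
New median = 35/2

Answer: 35/2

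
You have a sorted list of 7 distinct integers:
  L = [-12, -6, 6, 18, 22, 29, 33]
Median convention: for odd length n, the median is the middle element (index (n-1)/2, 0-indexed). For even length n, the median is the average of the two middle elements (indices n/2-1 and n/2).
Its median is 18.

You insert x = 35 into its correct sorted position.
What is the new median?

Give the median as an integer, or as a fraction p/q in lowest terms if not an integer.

Answer: 20

Derivation:
Old list (sorted, length 7): [-12, -6, 6, 18, 22, 29, 33]
Old median = 18
Insert x = 35
Old length odd (7). Middle was index 3 = 18.
New length even (8). New median = avg of two middle elements.
x = 35: 7 elements are < x, 0 elements are > x.
New sorted list: [-12, -6, 6, 18, 22, 29, 33, 35]
New median = 20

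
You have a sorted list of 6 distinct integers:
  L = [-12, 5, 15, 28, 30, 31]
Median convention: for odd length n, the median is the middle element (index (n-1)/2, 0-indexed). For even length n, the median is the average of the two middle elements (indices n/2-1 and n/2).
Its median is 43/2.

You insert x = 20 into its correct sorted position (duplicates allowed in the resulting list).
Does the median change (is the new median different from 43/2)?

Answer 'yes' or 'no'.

Answer: yes

Derivation:
Old median = 43/2
Insert x = 20
New median = 20
Changed? yes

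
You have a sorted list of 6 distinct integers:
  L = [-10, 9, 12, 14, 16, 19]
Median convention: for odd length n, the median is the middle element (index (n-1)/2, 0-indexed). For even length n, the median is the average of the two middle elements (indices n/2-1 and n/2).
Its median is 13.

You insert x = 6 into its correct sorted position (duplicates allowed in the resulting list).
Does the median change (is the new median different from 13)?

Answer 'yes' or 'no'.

Old median = 13
Insert x = 6
New median = 12
Changed? yes

Answer: yes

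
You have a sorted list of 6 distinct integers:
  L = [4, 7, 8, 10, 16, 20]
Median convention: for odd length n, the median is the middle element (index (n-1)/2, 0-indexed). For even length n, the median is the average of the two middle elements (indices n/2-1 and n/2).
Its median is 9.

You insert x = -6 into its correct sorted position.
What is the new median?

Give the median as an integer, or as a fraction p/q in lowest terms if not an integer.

Old list (sorted, length 6): [4, 7, 8, 10, 16, 20]
Old median = 9
Insert x = -6
Old length even (6). Middle pair: indices 2,3 = 8,10.
New length odd (7). New median = single middle element.
x = -6: 0 elements are < x, 6 elements are > x.
New sorted list: [-6, 4, 7, 8, 10, 16, 20]
New median = 8

Answer: 8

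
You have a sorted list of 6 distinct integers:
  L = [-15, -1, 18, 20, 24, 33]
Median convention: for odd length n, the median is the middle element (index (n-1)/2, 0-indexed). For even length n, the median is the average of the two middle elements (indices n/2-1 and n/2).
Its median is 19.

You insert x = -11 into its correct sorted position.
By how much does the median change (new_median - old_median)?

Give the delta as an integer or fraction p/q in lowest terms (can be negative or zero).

Old median = 19
After inserting x = -11: new sorted = [-15, -11, -1, 18, 20, 24, 33]
New median = 18
Delta = 18 - 19 = -1

Answer: -1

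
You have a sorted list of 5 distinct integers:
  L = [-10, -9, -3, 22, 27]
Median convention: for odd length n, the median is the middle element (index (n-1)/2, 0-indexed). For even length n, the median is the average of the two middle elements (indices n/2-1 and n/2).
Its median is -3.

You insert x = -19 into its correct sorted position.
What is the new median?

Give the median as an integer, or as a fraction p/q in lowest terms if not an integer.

Old list (sorted, length 5): [-10, -9, -3, 22, 27]
Old median = -3
Insert x = -19
Old length odd (5). Middle was index 2 = -3.
New length even (6). New median = avg of two middle elements.
x = -19: 0 elements are < x, 5 elements are > x.
New sorted list: [-19, -10, -9, -3, 22, 27]
New median = -6

Answer: -6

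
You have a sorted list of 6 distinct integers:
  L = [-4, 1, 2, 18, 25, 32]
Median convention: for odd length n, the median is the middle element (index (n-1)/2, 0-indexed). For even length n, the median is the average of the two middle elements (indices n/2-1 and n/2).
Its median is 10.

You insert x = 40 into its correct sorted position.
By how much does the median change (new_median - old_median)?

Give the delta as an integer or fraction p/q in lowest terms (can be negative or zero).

Answer: 8

Derivation:
Old median = 10
After inserting x = 40: new sorted = [-4, 1, 2, 18, 25, 32, 40]
New median = 18
Delta = 18 - 10 = 8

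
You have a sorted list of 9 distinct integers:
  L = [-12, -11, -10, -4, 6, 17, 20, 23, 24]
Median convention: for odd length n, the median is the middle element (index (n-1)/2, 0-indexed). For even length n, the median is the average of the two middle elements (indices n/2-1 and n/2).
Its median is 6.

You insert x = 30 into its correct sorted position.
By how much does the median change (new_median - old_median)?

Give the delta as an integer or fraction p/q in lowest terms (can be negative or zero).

Answer: 11/2

Derivation:
Old median = 6
After inserting x = 30: new sorted = [-12, -11, -10, -4, 6, 17, 20, 23, 24, 30]
New median = 23/2
Delta = 23/2 - 6 = 11/2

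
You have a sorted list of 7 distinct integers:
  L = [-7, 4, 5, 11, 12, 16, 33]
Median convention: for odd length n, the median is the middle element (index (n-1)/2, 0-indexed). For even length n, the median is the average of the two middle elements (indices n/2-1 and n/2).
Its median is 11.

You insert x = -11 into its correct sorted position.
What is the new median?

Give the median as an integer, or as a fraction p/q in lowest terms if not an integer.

Answer: 8

Derivation:
Old list (sorted, length 7): [-7, 4, 5, 11, 12, 16, 33]
Old median = 11
Insert x = -11
Old length odd (7). Middle was index 3 = 11.
New length even (8). New median = avg of two middle elements.
x = -11: 0 elements are < x, 7 elements are > x.
New sorted list: [-11, -7, 4, 5, 11, 12, 16, 33]
New median = 8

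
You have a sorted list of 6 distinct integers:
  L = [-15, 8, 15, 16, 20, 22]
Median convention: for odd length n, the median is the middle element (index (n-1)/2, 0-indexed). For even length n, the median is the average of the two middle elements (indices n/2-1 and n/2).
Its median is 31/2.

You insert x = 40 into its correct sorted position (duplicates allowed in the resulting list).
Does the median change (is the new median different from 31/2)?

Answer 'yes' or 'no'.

Answer: yes

Derivation:
Old median = 31/2
Insert x = 40
New median = 16
Changed? yes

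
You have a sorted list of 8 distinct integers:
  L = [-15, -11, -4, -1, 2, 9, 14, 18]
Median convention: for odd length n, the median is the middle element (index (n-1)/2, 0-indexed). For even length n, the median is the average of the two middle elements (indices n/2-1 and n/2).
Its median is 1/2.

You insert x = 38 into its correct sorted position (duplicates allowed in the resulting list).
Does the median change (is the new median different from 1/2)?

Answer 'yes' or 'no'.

Answer: yes

Derivation:
Old median = 1/2
Insert x = 38
New median = 2
Changed? yes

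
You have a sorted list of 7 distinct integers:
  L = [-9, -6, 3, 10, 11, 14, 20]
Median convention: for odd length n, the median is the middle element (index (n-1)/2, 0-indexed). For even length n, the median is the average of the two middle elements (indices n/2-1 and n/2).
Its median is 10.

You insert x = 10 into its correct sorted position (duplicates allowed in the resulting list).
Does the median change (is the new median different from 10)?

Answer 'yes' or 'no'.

Old median = 10
Insert x = 10
New median = 10
Changed? no

Answer: no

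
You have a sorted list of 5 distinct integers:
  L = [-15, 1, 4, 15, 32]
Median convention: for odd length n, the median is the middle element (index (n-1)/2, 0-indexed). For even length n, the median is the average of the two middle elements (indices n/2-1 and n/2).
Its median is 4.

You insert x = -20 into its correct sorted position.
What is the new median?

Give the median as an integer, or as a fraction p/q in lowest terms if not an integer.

Old list (sorted, length 5): [-15, 1, 4, 15, 32]
Old median = 4
Insert x = -20
Old length odd (5). Middle was index 2 = 4.
New length even (6). New median = avg of two middle elements.
x = -20: 0 elements are < x, 5 elements are > x.
New sorted list: [-20, -15, 1, 4, 15, 32]
New median = 5/2

Answer: 5/2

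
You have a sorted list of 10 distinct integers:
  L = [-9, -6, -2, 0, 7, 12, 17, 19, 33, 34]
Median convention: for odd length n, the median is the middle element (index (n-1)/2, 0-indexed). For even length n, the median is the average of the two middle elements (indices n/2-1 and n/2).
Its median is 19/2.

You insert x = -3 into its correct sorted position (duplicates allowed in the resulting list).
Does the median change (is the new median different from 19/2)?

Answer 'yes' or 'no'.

Answer: yes

Derivation:
Old median = 19/2
Insert x = -3
New median = 7
Changed? yes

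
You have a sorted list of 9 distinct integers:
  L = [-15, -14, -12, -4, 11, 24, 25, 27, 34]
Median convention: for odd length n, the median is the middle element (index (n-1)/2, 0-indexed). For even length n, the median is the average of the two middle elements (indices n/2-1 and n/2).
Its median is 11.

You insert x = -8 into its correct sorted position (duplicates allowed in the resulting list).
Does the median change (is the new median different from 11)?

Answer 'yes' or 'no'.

Answer: yes

Derivation:
Old median = 11
Insert x = -8
New median = 7/2
Changed? yes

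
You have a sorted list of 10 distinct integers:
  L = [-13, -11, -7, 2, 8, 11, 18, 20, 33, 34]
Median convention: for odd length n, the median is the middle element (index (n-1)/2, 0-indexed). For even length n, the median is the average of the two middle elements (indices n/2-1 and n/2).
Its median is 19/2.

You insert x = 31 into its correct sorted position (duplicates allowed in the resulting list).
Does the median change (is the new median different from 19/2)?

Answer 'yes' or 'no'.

Old median = 19/2
Insert x = 31
New median = 11
Changed? yes

Answer: yes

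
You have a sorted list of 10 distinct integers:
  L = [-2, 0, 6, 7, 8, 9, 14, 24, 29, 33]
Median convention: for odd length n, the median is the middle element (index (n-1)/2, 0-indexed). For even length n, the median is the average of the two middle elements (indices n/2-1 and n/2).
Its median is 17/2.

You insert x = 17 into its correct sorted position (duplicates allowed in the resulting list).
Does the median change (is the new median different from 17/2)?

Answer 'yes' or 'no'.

Answer: yes

Derivation:
Old median = 17/2
Insert x = 17
New median = 9
Changed? yes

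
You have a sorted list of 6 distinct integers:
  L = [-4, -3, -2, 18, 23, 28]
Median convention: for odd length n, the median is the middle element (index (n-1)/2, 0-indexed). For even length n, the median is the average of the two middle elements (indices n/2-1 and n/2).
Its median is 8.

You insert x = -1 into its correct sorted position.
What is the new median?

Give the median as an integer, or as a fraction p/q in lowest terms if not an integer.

Old list (sorted, length 6): [-4, -3, -2, 18, 23, 28]
Old median = 8
Insert x = -1
Old length even (6). Middle pair: indices 2,3 = -2,18.
New length odd (7). New median = single middle element.
x = -1: 3 elements are < x, 3 elements are > x.
New sorted list: [-4, -3, -2, -1, 18, 23, 28]
New median = -1

Answer: -1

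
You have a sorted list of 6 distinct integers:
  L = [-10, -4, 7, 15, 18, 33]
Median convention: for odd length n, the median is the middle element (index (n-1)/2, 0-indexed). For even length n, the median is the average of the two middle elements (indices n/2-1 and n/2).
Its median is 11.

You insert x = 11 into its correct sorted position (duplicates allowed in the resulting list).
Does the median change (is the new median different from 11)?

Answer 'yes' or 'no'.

Answer: no

Derivation:
Old median = 11
Insert x = 11
New median = 11
Changed? no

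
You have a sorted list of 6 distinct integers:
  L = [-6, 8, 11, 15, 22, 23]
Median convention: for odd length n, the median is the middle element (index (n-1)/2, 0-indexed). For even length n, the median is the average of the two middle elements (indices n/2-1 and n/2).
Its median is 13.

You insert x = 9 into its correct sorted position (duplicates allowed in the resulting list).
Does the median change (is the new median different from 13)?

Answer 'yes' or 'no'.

Old median = 13
Insert x = 9
New median = 11
Changed? yes

Answer: yes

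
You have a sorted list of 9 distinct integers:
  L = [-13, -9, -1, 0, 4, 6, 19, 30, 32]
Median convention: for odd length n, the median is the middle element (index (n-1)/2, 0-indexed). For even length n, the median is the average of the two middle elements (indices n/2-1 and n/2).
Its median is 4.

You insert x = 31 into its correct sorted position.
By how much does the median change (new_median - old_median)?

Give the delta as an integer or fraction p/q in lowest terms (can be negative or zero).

Old median = 4
After inserting x = 31: new sorted = [-13, -9, -1, 0, 4, 6, 19, 30, 31, 32]
New median = 5
Delta = 5 - 4 = 1

Answer: 1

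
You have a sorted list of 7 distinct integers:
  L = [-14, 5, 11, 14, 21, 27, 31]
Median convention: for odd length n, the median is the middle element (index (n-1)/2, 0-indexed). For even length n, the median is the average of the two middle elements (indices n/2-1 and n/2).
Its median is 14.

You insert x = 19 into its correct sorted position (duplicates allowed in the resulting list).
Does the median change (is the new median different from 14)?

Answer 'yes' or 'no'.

Old median = 14
Insert x = 19
New median = 33/2
Changed? yes

Answer: yes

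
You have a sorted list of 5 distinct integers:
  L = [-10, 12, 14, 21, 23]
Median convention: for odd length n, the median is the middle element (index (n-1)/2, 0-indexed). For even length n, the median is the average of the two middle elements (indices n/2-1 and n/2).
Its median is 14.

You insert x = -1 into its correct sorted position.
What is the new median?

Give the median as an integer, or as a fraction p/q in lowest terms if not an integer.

Answer: 13

Derivation:
Old list (sorted, length 5): [-10, 12, 14, 21, 23]
Old median = 14
Insert x = -1
Old length odd (5). Middle was index 2 = 14.
New length even (6). New median = avg of two middle elements.
x = -1: 1 elements are < x, 4 elements are > x.
New sorted list: [-10, -1, 12, 14, 21, 23]
New median = 13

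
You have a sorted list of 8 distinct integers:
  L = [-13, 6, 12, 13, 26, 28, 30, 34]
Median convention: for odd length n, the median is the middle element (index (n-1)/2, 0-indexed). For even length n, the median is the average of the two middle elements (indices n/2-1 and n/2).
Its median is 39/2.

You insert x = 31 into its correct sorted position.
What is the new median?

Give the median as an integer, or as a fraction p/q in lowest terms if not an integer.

Answer: 26

Derivation:
Old list (sorted, length 8): [-13, 6, 12, 13, 26, 28, 30, 34]
Old median = 39/2
Insert x = 31
Old length even (8). Middle pair: indices 3,4 = 13,26.
New length odd (9). New median = single middle element.
x = 31: 7 elements are < x, 1 elements are > x.
New sorted list: [-13, 6, 12, 13, 26, 28, 30, 31, 34]
New median = 26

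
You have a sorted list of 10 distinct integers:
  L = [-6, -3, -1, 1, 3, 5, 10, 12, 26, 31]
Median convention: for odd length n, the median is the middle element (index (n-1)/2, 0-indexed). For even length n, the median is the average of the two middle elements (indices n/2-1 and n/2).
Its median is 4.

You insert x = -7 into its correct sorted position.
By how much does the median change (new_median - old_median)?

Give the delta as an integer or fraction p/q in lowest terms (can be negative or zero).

Old median = 4
After inserting x = -7: new sorted = [-7, -6, -3, -1, 1, 3, 5, 10, 12, 26, 31]
New median = 3
Delta = 3 - 4 = -1

Answer: -1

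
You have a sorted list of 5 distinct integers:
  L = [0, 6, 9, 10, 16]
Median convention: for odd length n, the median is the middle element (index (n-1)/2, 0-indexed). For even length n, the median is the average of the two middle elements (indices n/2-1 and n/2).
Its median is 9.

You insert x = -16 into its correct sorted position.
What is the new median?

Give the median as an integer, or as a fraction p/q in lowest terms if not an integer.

Old list (sorted, length 5): [0, 6, 9, 10, 16]
Old median = 9
Insert x = -16
Old length odd (5). Middle was index 2 = 9.
New length even (6). New median = avg of two middle elements.
x = -16: 0 elements are < x, 5 elements are > x.
New sorted list: [-16, 0, 6, 9, 10, 16]
New median = 15/2

Answer: 15/2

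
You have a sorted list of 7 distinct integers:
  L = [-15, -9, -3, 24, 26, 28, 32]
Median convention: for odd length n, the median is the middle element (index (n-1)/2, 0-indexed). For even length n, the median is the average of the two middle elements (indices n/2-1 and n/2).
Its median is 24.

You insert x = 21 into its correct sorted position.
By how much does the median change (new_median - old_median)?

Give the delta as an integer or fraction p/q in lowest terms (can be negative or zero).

Answer: -3/2

Derivation:
Old median = 24
After inserting x = 21: new sorted = [-15, -9, -3, 21, 24, 26, 28, 32]
New median = 45/2
Delta = 45/2 - 24 = -3/2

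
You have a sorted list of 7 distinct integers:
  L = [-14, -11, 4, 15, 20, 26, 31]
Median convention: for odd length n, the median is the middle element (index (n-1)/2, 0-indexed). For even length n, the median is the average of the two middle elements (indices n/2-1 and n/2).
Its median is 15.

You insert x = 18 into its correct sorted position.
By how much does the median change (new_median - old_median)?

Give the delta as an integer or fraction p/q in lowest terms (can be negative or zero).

Old median = 15
After inserting x = 18: new sorted = [-14, -11, 4, 15, 18, 20, 26, 31]
New median = 33/2
Delta = 33/2 - 15 = 3/2

Answer: 3/2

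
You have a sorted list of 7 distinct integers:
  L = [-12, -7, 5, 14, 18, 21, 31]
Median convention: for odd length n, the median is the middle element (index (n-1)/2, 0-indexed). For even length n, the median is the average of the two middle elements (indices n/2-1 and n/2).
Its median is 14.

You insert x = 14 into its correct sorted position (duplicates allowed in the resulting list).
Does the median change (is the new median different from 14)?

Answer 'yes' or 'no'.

Old median = 14
Insert x = 14
New median = 14
Changed? no

Answer: no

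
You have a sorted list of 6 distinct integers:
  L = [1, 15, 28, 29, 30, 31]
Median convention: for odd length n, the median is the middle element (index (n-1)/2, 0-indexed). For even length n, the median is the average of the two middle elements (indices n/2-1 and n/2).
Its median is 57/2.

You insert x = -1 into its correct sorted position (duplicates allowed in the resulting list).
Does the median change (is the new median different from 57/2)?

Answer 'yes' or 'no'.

Answer: yes

Derivation:
Old median = 57/2
Insert x = -1
New median = 28
Changed? yes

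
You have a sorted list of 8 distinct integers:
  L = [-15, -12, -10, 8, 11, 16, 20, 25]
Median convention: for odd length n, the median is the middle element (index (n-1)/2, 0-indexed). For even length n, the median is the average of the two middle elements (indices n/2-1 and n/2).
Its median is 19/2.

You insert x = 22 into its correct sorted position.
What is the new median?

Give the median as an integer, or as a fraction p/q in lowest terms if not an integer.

Answer: 11

Derivation:
Old list (sorted, length 8): [-15, -12, -10, 8, 11, 16, 20, 25]
Old median = 19/2
Insert x = 22
Old length even (8). Middle pair: indices 3,4 = 8,11.
New length odd (9). New median = single middle element.
x = 22: 7 elements are < x, 1 elements are > x.
New sorted list: [-15, -12, -10, 8, 11, 16, 20, 22, 25]
New median = 11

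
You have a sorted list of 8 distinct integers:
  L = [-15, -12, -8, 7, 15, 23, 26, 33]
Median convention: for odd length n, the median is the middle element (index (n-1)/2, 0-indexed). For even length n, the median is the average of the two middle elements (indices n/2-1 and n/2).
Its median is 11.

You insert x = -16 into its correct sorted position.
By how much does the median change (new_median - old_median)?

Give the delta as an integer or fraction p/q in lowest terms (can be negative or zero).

Old median = 11
After inserting x = -16: new sorted = [-16, -15, -12, -8, 7, 15, 23, 26, 33]
New median = 7
Delta = 7 - 11 = -4

Answer: -4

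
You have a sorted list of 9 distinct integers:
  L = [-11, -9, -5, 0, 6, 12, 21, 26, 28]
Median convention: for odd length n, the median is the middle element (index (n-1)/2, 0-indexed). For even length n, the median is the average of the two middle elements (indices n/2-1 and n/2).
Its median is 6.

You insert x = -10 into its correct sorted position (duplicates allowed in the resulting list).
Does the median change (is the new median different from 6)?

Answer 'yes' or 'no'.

Old median = 6
Insert x = -10
New median = 3
Changed? yes

Answer: yes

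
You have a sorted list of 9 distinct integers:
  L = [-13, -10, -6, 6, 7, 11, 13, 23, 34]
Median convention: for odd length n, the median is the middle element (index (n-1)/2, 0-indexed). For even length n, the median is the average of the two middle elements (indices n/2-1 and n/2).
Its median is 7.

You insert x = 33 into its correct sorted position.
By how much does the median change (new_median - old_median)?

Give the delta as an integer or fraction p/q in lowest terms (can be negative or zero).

Old median = 7
After inserting x = 33: new sorted = [-13, -10, -6, 6, 7, 11, 13, 23, 33, 34]
New median = 9
Delta = 9 - 7 = 2

Answer: 2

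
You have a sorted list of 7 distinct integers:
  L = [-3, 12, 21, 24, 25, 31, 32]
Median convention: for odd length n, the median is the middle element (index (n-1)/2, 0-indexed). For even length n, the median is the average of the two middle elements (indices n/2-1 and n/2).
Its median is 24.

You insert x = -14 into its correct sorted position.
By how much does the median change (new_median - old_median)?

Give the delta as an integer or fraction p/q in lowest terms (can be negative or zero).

Answer: -3/2

Derivation:
Old median = 24
After inserting x = -14: new sorted = [-14, -3, 12, 21, 24, 25, 31, 32]
New median = 45/2
Delta = 45/2 - 24 = -3/2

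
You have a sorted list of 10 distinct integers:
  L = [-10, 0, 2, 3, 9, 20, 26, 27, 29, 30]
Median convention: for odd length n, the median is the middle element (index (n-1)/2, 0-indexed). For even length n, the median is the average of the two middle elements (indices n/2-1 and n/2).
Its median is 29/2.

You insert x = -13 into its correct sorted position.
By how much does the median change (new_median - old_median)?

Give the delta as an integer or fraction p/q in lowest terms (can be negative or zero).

Old median = 29/2
After inserting x = -13: new sorted = [-13, -10, 0, 2, 3, 9, 20, 26, 27, 29, 30]
New median = 9
Delta = 9 - 29/2 = -11/2

Answer: -11/2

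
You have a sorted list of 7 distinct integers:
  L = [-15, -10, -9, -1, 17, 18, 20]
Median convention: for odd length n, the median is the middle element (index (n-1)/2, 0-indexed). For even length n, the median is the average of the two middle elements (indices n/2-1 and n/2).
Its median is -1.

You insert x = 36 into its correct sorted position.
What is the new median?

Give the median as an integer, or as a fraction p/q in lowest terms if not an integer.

Answer: 8

Derivation:
Old list (sorted, length 7): [-15, -10, -9, -1, 17, 18, 20]
Old median = -1
Insert x = 36
Old length odd (7). Middle was index 3 = -1.
New length even (8). New median = avg of two middle elements.
x = 36: 7 elements are < x, 0 elements are > x.
New sorted list: [-15, -10, -9, -1, 17, 18, 20, 36]
New median = 8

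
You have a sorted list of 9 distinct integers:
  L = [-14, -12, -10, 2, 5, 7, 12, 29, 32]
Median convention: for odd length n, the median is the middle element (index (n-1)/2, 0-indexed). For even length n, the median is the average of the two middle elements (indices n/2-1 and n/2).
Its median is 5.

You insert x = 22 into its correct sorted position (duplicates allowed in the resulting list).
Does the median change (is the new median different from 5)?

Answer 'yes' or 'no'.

Answer: yes

Derivation:
Old median = 5
Insert x = 22
New median = 6
Changed? yes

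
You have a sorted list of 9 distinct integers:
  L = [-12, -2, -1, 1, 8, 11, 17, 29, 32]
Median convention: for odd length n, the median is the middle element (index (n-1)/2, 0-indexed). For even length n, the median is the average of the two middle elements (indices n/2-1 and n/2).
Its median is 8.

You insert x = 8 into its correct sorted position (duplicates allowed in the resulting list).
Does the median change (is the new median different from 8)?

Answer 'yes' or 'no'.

Answer: no

Derivation:
Old median = 8
Insert x = 8
New median = 8
Changed? no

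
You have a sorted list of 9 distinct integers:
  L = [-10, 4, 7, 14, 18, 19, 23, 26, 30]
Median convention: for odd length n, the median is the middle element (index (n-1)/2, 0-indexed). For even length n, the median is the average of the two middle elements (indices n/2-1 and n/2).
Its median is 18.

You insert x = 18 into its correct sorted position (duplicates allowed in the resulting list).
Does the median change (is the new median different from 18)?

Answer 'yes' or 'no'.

Answer: no

Derivation:
Old median = 18
Insert x = 18
New median = 18
Changed? no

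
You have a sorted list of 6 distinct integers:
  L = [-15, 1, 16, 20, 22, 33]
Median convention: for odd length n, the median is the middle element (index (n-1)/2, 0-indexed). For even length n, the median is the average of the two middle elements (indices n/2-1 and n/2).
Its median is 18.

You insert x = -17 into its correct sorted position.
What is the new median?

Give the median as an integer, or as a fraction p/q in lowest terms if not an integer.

Answer: 16

Derivation:
Old list (sorted, length 6): [-15, 1, 16, 20, 22, 33]
Old median = 18
Insert x = -17
Old length even (6). Middle pair: indices 2,3 = 16,20.
New length odd (7). New median = single middle element.
x = -17: 0 elements are < x, 6 elements are > x.
New sorted list: [-17, -15, 1, 16, 20, 22, 33]
New median = 16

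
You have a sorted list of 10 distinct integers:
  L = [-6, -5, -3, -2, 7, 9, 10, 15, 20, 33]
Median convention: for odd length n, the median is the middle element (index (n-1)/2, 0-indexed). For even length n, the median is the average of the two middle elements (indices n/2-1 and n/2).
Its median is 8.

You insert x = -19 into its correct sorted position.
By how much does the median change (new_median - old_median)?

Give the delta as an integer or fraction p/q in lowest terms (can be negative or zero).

Old median = 8
After inserting x = -19: new sorted = [-19, -6, -5, -3, -2, 7, 9, 10, 15, 20, 33]
New median = 7
Delta = 7 - 8 = -1

Answer: -1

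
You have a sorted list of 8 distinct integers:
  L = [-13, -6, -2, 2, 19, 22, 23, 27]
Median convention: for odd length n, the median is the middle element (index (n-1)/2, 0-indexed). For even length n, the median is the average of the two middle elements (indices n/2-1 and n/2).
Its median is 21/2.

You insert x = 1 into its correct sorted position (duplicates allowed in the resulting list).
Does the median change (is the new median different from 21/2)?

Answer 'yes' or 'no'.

Answer: yes

Derivation:
Old median = 21/2
Insert x = 1
New median = 2
Changed? yes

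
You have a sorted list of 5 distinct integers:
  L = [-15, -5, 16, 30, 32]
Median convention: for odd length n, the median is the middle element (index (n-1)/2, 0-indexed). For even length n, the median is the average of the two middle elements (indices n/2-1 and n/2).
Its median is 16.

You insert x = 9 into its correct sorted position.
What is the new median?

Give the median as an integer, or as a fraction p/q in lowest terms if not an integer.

Answer: 25/2

Derivation:
Old list (sorted, length 5): [-15, -5, 16, 30, 32]
Old median = 16
Insert x = 9
Old length odd (5). Middle was index 2 = 16.
New length even (6). New median = avg of two middle elements.
x = 9: 2 elements are < x, 3 elements are > x.
New sorted list: [-15, -5, 9, 16, 30, 32]
New median = 25/2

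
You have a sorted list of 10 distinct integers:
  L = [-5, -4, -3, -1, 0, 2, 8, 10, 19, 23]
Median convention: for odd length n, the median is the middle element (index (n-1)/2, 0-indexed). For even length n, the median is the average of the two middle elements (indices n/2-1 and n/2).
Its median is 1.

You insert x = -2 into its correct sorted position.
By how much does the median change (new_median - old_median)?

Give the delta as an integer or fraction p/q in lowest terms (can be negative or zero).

Answer: -1

Derivation:
Old median = 1
After inserting x = -2: new sorted = [-5, -4, -3, -2, -1, 0, 2, 8, 10, 19, 23]
New median = 0
Delta = 0 - 1 = -1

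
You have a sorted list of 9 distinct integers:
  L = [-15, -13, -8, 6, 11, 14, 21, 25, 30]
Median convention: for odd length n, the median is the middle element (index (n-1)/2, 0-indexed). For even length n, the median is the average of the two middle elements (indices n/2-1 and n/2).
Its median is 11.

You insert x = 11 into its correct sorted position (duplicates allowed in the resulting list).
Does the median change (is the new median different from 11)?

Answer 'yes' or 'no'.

Answer: no

Derivation:
Old median = 11
Insert x = 11
New median = 11
Changed? no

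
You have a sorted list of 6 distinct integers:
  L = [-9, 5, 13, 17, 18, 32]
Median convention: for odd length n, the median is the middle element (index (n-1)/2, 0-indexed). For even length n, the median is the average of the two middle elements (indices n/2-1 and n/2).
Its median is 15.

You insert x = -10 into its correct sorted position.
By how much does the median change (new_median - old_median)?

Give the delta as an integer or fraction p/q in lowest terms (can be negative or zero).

Answer: -2

Derivation:
Old median = 15
After inserting x = -10: new sorted = [-10, -9, 5, 13, 17, 18, 32]
New median = 13
Delta = 13 - 15 = -2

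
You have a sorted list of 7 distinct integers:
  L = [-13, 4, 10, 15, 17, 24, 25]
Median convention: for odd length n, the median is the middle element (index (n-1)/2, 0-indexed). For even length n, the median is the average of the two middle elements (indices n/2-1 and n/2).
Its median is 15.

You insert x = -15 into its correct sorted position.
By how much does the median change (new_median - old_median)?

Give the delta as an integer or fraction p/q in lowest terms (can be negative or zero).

Answer: -5/2

Derivation:
Old median = 15
After inserting x = -15: new sorted = [-15, -13, 4, 10, 15, 17, 24, 25]
New median = 25/2
Delta = 25/2 - 15 = -5/2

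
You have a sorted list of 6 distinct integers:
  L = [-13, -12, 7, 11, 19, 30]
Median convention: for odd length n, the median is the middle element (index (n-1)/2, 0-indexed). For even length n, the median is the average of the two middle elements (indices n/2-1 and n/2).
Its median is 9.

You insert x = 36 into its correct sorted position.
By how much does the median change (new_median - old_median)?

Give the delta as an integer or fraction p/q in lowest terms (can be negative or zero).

Answer: 2

Derivation:
Old median = 9
After inserting x = 36: new sorted = [-13, -12, 7, 11, 19, 30, 36]
New median = 11
Delta = 11 - 9 = 2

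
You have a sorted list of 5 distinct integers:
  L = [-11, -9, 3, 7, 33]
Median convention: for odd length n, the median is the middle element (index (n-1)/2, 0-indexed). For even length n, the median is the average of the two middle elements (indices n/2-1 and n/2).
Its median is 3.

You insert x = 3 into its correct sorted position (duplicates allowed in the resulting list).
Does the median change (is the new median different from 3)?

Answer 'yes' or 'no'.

Answer: no

Derivation:
Old median = 3
Insert x = 3
New median = 3
Changed? no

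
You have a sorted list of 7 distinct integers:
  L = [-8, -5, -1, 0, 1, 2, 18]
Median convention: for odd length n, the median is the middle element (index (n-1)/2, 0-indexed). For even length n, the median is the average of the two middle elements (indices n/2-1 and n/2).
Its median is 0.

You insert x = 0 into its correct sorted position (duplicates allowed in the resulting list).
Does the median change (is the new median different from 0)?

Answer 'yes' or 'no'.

Answer: no

Derivation:
Old median = 0
Insert x = 0
New median = 0
Changed? no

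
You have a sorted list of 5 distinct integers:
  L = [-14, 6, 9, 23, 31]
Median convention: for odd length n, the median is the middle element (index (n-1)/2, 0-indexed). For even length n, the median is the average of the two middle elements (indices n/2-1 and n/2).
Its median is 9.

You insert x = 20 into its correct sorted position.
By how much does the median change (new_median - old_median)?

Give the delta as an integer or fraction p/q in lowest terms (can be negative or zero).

Old median = 9
After inserting x = 20: new sorted = [-14, 6, 9, 20, 23, 31]
New median = 29/2
Delta = 29/2 - 9 = 11/2

Answer: 11/2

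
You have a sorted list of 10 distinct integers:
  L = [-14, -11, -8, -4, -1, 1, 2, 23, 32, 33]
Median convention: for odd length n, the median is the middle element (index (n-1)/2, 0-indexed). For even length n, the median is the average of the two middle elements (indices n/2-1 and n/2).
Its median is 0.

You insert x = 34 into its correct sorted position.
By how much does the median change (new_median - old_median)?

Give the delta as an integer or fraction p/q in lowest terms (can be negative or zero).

Old median = 0
After inserting x = 34: new sorted = [-14, -11, -8, -4, -1, 1, 2, 23, 32, 33, 34]
New median = 1
Delta = 1 - 0 = 1

Answer: 1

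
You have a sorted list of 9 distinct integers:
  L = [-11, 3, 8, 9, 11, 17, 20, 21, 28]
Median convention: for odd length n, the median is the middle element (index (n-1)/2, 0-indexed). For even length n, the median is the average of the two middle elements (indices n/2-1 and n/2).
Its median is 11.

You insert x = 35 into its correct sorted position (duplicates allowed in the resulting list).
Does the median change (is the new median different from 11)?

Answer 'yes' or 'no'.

Answer: yes

Derivation:
Old median = 11
Insert x = 35
New median = 14
Changed? yes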